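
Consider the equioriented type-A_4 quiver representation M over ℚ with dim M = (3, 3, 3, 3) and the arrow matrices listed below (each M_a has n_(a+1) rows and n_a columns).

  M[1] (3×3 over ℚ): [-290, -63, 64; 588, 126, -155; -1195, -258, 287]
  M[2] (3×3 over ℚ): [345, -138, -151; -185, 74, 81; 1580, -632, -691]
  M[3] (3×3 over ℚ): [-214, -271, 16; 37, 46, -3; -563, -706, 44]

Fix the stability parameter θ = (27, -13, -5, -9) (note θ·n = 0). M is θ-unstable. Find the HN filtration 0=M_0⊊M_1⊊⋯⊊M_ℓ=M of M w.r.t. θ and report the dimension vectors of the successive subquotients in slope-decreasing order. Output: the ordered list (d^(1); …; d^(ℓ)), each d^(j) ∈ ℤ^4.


Interval decomposition of M: I[1,2], I[1,4]^2, I[3,4].
HN type (ℓ=3): μ^(1)=7; μ^(2)=0; μ^(3)=-7

((1, 1, 0, 0); (2, 2, 2, 2); (0, 0, 1, 1))


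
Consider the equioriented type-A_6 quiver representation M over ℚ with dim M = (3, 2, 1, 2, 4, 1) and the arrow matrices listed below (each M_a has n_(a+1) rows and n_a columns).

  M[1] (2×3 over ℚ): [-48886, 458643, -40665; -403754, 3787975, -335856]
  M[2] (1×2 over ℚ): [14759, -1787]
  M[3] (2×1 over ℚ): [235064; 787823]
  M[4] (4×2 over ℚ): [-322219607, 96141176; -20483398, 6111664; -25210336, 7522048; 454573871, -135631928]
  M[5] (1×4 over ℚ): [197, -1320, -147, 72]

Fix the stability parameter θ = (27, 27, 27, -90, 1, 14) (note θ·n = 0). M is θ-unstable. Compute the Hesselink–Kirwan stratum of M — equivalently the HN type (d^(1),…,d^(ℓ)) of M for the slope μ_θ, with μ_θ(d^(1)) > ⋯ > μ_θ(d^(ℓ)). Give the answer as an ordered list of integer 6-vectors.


Interval decomposition of M: I[1,1], I[1,2], I[1,4], I[4,6], I[5,5]^3.
HN type (ℓ=5): μ^(1)=27; μ^(2)=14; μ^(3)=1; μ^(4)=-9/4; μ^(5)=-90

((2, 1, 0, 0, 0, 0); (0, 0, 0, 0, 0, 1); (0, 0, 0, 0, 4, 0); (1, 1, 1, 1, 0, 0); (0, 0, 0, 1, 0, 0))


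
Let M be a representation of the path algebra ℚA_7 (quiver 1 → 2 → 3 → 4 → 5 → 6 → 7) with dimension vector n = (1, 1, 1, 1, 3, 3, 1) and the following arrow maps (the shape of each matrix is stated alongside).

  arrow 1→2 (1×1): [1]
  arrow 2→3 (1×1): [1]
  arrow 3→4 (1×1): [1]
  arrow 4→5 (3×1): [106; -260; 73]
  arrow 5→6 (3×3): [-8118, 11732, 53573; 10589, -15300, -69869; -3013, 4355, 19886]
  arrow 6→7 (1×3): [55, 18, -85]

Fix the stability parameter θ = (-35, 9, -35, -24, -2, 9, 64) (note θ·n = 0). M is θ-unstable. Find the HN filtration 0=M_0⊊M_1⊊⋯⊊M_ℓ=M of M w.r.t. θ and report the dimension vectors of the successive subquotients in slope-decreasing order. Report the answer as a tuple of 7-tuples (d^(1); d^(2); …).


Barcode: M ≅ I[1,7], I[5,6]^2. HN layers by μ_θ (5 steps, strictly decreasing):
  μ^(1)=64; μ^(2)=9; μ^(3)=-2; μ^(4)=-50/3; μ^(5)=-35

((0, 0, 0, 0, 0, 0, 1); (0, 0, 0, 0, 0, 3, 0); (0, 0, 0, 0, 3, 0, 0); (0, 1, 1, 1, 0, 0, 0); (1, 0, 0, 0, 0, 0, 0))


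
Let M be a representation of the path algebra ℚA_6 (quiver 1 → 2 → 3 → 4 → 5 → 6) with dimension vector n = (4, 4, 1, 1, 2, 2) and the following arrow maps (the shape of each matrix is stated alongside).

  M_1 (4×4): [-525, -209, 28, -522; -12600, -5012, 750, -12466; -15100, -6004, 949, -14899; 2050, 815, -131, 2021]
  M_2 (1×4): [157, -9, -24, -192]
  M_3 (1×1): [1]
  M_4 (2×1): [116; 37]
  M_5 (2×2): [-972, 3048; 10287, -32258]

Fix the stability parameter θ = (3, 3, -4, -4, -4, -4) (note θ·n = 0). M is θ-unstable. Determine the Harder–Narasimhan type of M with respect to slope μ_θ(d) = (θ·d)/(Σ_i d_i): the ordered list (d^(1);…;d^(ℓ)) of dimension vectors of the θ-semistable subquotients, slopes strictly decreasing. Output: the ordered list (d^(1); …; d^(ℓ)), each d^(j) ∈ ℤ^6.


Barcode: M ≅ I[1,1], I[1,2]^2, I[1,6], I[2,2], I[5,5], I[6,6]. HN layers by μ_θ (3 steps, strictly decreasing):
  μ^(1)=3; μ^(2)=-5/3; μ^(3)=-4

((3, 3, 0, 0, 0, 0); (1, 1, 1, 1, 1, 1); (0, 0, 0, 0, 1, 1))


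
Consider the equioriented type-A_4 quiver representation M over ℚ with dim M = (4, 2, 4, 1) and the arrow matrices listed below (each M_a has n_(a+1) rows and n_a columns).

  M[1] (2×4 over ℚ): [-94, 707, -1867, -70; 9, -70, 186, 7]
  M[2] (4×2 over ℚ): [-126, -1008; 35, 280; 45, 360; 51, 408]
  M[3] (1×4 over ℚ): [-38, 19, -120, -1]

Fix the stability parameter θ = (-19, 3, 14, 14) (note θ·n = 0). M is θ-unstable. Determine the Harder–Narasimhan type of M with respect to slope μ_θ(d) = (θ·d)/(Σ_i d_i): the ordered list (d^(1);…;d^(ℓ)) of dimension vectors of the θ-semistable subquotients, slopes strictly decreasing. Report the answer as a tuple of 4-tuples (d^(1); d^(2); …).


Via rank(M_{q-1}∘⋯∘M_p): M ≅ I[1,1]^2, I[1,2], I[1,4], I[3,3]^3.
μ_θ-semistable layers: μ^(1)=14; μ^(2)=3; μ^(3)=-19

((0, 0, 4, 1); (0, 2, 0, 0); (4, 0, 0, 0))


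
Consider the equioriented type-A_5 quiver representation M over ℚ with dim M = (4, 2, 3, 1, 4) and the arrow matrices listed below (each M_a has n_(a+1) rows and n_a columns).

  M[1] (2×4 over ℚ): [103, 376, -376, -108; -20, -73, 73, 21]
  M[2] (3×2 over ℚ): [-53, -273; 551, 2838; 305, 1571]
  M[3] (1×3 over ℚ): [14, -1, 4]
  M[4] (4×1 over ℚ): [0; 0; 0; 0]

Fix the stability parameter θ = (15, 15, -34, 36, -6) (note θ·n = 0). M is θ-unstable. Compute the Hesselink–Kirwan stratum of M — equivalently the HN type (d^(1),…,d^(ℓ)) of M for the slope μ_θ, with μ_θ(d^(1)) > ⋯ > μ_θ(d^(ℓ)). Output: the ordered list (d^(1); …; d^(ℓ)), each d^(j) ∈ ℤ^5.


Via rank(M_{q-1}∘⋯∘M_p): M ≅ I[1,1]^2, I[1,3], I[1,4], I[3,3], I[5,5]^4.
μ_θ-semistable layers: μ^(1)=36; μ^(2)=15; μ^(3)=-4/3; μ^(4)=-6; μ^(5)=-34

((0, 0, 0, 1, 0); (2, 0, 0, 0, 0); (2, 2, 2, 0, 0); (0, 0, 0, 0, 4); (0, 0, 1, 0, 0))


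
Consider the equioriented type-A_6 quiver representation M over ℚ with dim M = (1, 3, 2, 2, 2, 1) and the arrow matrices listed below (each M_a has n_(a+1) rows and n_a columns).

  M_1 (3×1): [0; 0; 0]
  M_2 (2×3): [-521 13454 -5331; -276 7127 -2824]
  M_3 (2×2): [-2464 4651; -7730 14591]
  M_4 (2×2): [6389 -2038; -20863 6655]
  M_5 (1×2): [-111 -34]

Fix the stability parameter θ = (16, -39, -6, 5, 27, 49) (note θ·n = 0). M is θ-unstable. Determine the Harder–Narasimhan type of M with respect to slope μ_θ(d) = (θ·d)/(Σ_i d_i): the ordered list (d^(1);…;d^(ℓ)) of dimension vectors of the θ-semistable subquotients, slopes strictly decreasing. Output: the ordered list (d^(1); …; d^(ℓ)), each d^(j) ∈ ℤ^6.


Via rank(M_{q-1}∘⋯∘M_p): M ≅ I[1,1], I[2,2], I[2,5], I[2,6].
μ_θ-semistable layers: μ^(1)=49; μ^(2)=27; μ^(3)=16; μ^(4)=5; μ^(5)=-6; μ^(6)=-39

((0, 0, 0, 0, 0, 1); (0, 0, 0, 0, 2, 0); (1, 0, 0, 0, 0, 0); (0, 0, 0, 2, 0, 0); (0, 0, 2, 0, 0, 0); (0, 3, 0, 0, 0, 0))


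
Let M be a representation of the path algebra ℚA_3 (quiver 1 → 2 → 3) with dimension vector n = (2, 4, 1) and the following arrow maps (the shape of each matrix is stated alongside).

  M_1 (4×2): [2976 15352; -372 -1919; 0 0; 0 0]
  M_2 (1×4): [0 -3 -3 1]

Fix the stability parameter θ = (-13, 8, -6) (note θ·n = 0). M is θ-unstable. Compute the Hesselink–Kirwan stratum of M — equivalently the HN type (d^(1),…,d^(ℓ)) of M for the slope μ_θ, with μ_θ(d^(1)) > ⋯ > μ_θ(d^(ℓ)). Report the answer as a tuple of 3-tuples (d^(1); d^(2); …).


Interval decomposition of M: I[1,1], I[1,3], I[2,2]^3.
HN type (ℓ=3): μ^(1)=8; μ^(2)=1; μ^(3)=-13

((0, 3, 0); (0, 1, 1); (2, 0, 0))


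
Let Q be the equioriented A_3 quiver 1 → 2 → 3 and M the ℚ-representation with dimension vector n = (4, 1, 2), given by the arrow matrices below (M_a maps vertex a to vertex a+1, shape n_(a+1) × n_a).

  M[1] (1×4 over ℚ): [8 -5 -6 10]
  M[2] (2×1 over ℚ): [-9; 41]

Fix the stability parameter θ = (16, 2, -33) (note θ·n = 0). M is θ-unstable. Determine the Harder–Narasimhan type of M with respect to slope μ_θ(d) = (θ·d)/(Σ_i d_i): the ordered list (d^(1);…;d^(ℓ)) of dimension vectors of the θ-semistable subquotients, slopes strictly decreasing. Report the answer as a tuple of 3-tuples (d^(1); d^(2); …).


Barcode: M ≅ I[1,1]^3, I[1,3], I[3,3]. HN layers by μ_θ (3 steps, strictly decreasing):
  μ^(1)=16; μ^(2)=-5; μ^(3)=-33

((3, 0, 0); (1, 1, 1); (0, 0, 1))


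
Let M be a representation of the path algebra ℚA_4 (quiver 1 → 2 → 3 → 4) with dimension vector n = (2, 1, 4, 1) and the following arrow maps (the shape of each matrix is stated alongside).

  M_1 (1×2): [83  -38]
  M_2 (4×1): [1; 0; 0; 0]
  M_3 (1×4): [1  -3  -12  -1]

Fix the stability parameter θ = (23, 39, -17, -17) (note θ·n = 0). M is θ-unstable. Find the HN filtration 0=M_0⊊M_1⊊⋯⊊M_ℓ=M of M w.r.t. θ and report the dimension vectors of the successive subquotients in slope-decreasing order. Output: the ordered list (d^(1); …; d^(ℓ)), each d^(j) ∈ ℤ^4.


Via rank(M_{q-1}∘⋯∘M_p): M ≅ I[1,1], I[1,4], I[3,3]^3.
μ_θ-semistable layers: μ^(1)=23; μ^(2)=7; μ^(3)=-17

((1, 0, 0, 0); (1, 1, 1, 1); (0, 0, 3, 0))


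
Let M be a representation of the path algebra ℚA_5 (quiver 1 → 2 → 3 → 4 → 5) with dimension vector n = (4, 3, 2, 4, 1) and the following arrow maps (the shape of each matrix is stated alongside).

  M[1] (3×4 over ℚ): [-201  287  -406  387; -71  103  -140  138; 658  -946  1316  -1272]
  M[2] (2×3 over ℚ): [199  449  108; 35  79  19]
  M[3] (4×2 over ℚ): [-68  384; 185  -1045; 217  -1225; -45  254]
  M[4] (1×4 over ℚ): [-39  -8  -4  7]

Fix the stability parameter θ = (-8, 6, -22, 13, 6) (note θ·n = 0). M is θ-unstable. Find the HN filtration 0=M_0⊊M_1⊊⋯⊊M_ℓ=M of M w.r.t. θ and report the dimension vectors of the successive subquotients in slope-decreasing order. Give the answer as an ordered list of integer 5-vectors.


Interval decomposition of M: I[1,1], I[1,2], I[1,4], I[1,5], I[4,4]^2.
HN type (ℓ=4): μ^(1)=13; μ^(2)=19/2; μ^(3)=6; μ^(4)=-8

((0, 0, 0, 3, 0); (0, 0, 0, 1, 1); (0, 1, 0, 0, 0); (4, 2, 2, 0, 0))


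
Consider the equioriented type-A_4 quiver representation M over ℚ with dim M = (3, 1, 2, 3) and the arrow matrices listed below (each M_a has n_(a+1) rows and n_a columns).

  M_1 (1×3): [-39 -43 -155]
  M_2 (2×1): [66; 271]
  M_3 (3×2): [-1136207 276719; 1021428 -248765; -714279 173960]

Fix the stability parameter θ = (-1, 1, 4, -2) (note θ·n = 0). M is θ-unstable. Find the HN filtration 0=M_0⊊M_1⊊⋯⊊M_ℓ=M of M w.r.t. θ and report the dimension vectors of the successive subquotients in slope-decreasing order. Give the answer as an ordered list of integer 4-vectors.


Barcode: M ≅ I[1,1]^2, I[1,4], I[3,4], I[4,4]. HN layers by μ_θ (3 steps, strictly decreasing):
  μ^(1)=1; μ^(2)=-1; μ^(3)=-2

((0, 1, 2, 2); (3, 0, 0, 0); (0, 0, 0, 1))


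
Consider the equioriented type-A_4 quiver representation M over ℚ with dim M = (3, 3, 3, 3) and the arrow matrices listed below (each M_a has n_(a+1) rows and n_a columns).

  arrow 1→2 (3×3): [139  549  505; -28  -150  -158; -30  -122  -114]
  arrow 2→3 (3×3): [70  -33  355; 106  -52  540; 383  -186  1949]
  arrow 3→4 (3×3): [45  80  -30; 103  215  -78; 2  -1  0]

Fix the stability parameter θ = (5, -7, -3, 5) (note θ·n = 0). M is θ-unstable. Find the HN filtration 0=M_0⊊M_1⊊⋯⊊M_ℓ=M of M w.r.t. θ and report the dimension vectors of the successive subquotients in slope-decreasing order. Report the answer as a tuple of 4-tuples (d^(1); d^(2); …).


Via rank(M_{q-1}∘⋯∘M_p): M ≅ I[1,3], I[1,4]^2, I[4,4].
μ_θ-semistable layers: μ^(1)=5; μ^(2)=-5/3

((0, 0, 0, 3); (3, 3, 3, 0))


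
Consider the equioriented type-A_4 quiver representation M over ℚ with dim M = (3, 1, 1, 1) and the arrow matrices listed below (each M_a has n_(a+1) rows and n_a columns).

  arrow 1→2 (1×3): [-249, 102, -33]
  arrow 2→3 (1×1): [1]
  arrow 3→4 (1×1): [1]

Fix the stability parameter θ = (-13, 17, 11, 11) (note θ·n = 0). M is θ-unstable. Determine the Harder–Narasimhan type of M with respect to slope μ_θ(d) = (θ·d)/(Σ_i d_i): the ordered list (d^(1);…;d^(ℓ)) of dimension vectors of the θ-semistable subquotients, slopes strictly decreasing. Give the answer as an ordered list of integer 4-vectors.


Via rank(M_{q-1}∘⋯∘M_p): M ≅ I[1,1]^2, I[1,4].
μ_θ-semistable layers: μ^(1)=13; μ^(2)=-13

((0, 1, 1, 1); (3, 0, 0, 0))


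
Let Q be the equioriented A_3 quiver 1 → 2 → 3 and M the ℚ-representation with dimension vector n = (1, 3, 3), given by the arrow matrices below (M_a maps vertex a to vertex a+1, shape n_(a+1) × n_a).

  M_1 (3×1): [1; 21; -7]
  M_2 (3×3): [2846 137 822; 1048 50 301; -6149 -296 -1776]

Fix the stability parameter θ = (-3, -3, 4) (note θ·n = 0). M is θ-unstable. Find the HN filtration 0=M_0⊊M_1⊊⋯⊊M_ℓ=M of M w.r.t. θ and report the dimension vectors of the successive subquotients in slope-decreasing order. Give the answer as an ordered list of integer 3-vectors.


Interval decomposition of M: I[1,3], I[2,3]^2.
HN type (ℓ=2): μ^(1)=4; μ^(2)=-3

((0, 0, 3); (1, 3, 0))


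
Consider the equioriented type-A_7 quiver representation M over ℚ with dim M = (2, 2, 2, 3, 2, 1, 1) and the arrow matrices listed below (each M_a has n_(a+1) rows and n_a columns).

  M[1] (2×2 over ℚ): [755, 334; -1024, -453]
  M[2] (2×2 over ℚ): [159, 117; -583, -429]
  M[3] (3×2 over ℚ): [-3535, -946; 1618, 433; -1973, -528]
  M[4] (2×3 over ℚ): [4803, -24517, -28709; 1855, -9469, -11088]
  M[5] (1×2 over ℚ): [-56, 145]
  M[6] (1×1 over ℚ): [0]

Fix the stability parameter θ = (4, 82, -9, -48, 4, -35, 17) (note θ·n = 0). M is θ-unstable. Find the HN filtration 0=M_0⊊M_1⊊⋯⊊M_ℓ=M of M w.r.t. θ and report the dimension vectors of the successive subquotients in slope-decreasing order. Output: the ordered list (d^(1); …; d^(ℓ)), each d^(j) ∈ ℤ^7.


Barcode: M ≅ I[1,2], I[1,5], I[3,6], I[4,4], I[7,7]. HN layers by μ_θ (7 steps, strictly decreasing):
  μ^(1)=82; μ^(2)=17; μ^(3)=29/4; μ^(4)=4; μ^(5)=-31/2; μ^(6)=-57/2; μ^(7)=-48

((0, 1, 0, 0, 0, 0, 0); (0, 0, 0, 0, 0, 0, 1); (0, 1, 1, 1, 1, 0, 0); (2, 0, 0, 0, 0, 0, 0); (0, 0, 0, 0, 1, 1, 0); (0, 0, 1, 1, 0, 0, 0); (0, 0, 0, 1, 0, 0, 0))


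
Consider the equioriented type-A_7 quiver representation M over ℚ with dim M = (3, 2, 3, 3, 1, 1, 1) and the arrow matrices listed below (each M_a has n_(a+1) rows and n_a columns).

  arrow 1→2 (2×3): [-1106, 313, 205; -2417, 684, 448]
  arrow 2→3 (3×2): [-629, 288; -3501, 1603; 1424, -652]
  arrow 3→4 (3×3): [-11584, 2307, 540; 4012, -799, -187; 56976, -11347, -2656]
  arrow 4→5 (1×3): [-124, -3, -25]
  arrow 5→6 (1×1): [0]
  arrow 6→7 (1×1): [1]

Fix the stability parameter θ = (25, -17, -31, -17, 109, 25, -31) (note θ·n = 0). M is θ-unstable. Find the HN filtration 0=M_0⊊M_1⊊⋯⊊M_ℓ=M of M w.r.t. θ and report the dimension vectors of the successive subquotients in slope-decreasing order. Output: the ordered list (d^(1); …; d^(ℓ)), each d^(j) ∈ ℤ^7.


Barcode: M ≅ I[1,1], I[1,3], I[1,4], I[3,5], I[4,4], I[6,7]. HN layers by μ_θ (7 steps, strictly decreasing):
  μ^(1)=109; μ^(2)=25; μ^(3)=-3; μ^(4)=-23/3; μ^(5)=-10; μ^(6)=-17; μ^(7)=-31

((0, 0, 0, 0, 1, 0, 0); (1, 0, 0, 0, 0, 0, 0); (0, 0, 0, 0, 0, 1, 1); (1, 1, 1, 0, 0, 0, 0); (1, 1, 1, 1, 0, 0, 0); (0, 0, 0, 2, 0, 0, 0); (0, 0, 1, 0, 0, 0, 0))


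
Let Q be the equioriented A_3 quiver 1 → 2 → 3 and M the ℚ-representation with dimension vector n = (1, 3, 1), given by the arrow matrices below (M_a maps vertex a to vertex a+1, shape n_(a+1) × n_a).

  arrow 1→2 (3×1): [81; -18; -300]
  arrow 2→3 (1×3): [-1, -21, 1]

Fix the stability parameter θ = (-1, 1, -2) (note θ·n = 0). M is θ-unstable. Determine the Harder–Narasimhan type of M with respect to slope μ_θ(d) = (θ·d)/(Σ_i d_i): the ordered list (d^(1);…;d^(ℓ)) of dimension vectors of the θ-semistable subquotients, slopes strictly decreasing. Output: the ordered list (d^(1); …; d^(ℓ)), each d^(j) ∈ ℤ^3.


Barcode: M ≅ I[1,3], I[2,2]^2. HN layers by μ_θ (3 steps, strictly decreasing):
  μ^(1)=1; μ^(2)=-1/2; μ^(3)=-1

((0, 2, 0); (0, 1, 1); (1, 0, 0))


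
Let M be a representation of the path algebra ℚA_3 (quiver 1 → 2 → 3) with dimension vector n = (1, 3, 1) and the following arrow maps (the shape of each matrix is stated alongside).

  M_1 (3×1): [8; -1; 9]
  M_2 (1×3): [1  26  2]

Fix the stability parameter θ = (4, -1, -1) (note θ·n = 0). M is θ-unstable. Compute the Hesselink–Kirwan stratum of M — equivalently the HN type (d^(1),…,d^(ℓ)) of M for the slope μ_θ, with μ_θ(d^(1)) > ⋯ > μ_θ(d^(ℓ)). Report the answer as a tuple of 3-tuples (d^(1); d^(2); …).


Barcode: M ≅ I[1,2], I[2,2], I[2,3]. HN layers by μ_θ (2 steps, strictly decreasing):
  μ^(1)=3/2; μ^(2)=-1

((1, 1, 0); (0, 2, 1))


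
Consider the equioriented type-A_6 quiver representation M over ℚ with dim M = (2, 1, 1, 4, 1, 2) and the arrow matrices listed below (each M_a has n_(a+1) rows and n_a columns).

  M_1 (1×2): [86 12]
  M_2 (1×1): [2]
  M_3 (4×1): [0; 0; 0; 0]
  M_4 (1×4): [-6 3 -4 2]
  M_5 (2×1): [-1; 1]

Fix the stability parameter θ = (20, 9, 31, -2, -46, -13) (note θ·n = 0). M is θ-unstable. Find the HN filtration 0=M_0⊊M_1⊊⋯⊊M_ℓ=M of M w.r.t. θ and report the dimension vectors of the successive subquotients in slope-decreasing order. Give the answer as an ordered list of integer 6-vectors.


Interval decomposition of M: I[1,1], I[1,3], I[4,4]^3, I[4,6], I[6,6].
HN type (ℓ=6): μ^(1)=31; μ^(2)=20; μ^(3)=29/2; μ^(4)=-2; μ^(5)=-13; μ^(6)=-24

((0, 0, 1, 0, 0, 0); (1, 0, 0, 0, 0, 0); (1, 1, 0, 0, 0, 0); (0, 0, 0, 3, 0, 0); (0, 0, 0, 0, 0, 2); (0, 0, 0, 1, 1, 0))


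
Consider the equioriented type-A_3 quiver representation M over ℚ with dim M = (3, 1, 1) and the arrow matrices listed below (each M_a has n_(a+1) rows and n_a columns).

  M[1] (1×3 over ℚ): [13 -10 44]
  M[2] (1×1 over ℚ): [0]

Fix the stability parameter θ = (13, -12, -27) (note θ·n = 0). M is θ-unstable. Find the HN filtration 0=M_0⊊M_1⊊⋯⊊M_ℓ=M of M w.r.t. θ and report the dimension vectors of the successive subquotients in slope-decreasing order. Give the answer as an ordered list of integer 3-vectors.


Barcode: M ≅ I[1,1]^2, I[1,2], I[3,3]. HN layers by μ_θ (3 steps, strictly decreasing):
  μ^(1)=13; μ^(2)=1/2; μ^(3)=-27

((2, 0, 0); (1, 1, 0); (0, 0, 1))


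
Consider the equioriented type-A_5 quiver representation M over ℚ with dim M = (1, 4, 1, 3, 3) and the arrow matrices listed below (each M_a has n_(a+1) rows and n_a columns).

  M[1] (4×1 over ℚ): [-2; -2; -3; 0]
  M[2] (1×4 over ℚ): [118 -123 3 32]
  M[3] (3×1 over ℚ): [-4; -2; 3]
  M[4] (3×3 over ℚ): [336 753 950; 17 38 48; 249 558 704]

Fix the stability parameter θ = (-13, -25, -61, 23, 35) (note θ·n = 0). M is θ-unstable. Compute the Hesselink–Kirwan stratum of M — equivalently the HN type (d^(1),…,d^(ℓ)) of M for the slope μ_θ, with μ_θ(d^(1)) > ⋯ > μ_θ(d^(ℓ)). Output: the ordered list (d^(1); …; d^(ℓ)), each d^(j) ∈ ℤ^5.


Via rank(M_{q-1}∘⋯∘M_p): M ≅ I[1,4], I[2,2]^3, I[4,5]^2, I[5,5].
μ_θ-semistable layers: μ^(1)=35; μ^(2)=23; μ^(3)=-25; μ^(4)=-33

((0, 0, 0, 0, 3); (0, 0, 0, 3, 0); (0, 3, 0, 0, 0); (1, 1, 1, 0, 0))


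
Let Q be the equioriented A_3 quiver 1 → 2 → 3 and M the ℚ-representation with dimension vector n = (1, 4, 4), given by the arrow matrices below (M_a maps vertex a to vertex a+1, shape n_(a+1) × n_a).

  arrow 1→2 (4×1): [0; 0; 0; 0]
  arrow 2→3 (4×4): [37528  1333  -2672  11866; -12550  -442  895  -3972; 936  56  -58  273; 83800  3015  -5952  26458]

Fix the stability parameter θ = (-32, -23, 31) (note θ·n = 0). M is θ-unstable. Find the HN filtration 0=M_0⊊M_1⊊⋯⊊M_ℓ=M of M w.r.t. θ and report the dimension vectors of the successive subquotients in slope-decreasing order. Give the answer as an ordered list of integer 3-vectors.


Via rank(M_{q-1}∘⋯∘M_p): M ≅ I[1,1], I[2,2], I[2,3]^3, I[3,3].
μ_θ-semistable layers: μ^(1)=31; μ^(2)=-23; μ^(3)=-32

((0, 0, 4); (0, 4, 0); (1, 0, 0))


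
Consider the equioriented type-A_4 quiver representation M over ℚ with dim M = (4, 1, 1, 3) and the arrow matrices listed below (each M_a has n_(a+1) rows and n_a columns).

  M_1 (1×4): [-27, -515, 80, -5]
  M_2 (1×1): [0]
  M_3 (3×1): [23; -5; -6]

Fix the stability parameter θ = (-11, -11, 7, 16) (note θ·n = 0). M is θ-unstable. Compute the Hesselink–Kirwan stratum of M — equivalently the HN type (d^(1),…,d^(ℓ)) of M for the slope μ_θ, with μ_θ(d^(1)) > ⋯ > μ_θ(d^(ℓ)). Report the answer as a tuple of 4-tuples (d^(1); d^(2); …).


Via rank(M_{q-1}∘⋯∘M_p): M ≅ I[1,1]^3, I[1,2], I[3,4], I[4,4]^2.
μ_θ-semistable layers: μ^(1)=16; μ^(2)=7; μ^(3)=-11

((0, 0, 0, 3); (0, 0, 1, 0); (4, 1, 0, 0))


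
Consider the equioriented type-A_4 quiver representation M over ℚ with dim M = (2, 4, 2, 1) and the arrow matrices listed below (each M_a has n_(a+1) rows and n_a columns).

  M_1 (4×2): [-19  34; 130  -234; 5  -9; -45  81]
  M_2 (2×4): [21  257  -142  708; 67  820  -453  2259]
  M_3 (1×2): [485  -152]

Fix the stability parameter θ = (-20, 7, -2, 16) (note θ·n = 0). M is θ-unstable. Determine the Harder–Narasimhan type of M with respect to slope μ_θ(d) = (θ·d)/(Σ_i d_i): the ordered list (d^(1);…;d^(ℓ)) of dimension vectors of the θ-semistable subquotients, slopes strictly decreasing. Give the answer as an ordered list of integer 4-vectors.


Barcode: M ≅ I[1,2], I[1,4], I[2,2], I[2,3]. HN layers by μ_θ (4 steps, strictly decreasing):
  μ^(1)=16; μ^(2)=7; μ^(3)=5/2; μ^(4)=-20

((0, 0, 0, 1); (0, 2, 0, 0); (0, 2, 2, 0); (2, 0, 0, 0))


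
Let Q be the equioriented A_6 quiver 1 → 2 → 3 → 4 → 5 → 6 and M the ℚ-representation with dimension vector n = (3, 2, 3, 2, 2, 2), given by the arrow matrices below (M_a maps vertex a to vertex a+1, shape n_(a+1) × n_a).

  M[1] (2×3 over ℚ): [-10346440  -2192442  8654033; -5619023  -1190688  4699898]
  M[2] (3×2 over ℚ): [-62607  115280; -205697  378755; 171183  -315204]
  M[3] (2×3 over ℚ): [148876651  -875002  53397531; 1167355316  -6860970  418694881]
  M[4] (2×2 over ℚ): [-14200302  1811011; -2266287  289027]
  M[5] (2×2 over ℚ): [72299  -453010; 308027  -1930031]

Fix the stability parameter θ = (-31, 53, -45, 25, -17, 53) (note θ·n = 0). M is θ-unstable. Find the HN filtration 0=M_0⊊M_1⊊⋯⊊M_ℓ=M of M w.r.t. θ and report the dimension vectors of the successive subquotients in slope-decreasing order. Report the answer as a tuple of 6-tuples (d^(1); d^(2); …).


Barcode: M ≅ I[1,1], I[1,6]^2, I[3,3]. HN layers by μ_θ (4 steps, strictly decreasing):
  μ^(1)=53; μ^(2)=4; μ^(3)=-31; μ^(4)=-45

((0, 0, 0, 0, 0, 2); (0, 2, 2, 2, 2, 0); (3, 0, 0, 0, 0, 0); (0, 0, 1, 0, 0, 0))


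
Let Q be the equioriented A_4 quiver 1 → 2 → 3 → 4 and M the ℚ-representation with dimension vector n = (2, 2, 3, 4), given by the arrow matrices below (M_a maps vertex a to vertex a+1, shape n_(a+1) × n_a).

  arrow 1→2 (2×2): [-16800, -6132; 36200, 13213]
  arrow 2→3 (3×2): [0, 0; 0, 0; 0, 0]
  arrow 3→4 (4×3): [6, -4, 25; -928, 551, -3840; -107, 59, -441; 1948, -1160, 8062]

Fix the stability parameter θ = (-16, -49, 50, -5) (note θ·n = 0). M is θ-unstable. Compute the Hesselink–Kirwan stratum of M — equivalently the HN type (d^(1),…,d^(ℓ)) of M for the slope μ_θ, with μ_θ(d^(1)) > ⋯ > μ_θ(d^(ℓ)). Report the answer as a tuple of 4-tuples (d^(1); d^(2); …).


Interval decomposition of M: I[1,1], I[1,2], I[2,2], I[3,4]^3, I[4,4].
HN type (ℓ=5): μ^(1)=45/2; μ^(2)=-5; μ^(3)=-16; μ^(4)=-65/2; μ^(5)=-49

((0, 0, 3, 3); (0, 0, 0, 1); (1, 0, 0, 0); (1, 1, 0, 0); (0, 1, 0, 0))


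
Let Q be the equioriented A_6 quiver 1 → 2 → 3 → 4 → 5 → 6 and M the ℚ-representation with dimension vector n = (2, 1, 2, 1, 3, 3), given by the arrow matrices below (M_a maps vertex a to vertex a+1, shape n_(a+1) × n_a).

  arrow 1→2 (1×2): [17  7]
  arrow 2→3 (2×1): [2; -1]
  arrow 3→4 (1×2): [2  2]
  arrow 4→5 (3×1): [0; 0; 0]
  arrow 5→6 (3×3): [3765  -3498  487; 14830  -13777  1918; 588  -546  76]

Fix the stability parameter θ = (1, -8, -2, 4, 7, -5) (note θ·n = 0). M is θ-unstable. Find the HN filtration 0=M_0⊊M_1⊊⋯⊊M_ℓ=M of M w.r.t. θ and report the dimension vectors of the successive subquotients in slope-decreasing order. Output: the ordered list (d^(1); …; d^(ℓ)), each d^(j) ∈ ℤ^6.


Via rank(M_{q-1}∘⋯∘M_p): M ≅ I[1,1], I[1,4], I[3,3], I[5,5], I[5,6]^2, I[6,6].
μ_θ-semistable layers: μ^(1)=7; μ^(2)=4; μ^(3)=1; μ^(4)=-2; μ^(5)=-7/2; μ^(6)=-5

((0, 0, 0, 0, 1, 0); (0, 0, 0, 1, 0, 0); (1, 0, 0, 0, 2, 2); (0, 0, 2, 0, 0, 0); (1, 1, 0, 0, 0, 0); (0, 0, 0, 0, 0, 1))


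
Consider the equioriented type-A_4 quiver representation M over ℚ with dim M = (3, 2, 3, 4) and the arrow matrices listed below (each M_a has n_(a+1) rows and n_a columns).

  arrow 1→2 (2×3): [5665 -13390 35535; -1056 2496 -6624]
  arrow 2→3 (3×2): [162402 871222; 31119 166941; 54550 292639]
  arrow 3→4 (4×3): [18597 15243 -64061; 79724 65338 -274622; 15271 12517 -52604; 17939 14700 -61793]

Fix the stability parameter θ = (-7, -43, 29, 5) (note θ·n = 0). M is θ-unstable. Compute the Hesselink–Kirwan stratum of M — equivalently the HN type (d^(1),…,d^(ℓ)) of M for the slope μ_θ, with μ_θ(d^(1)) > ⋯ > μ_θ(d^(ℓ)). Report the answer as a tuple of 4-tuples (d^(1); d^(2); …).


Via rank(M_{q-1}∘⋯∘M_p): M ≅ I[1,1]^2, I[1,4], I[2,4], I[3,4], I[4,4].
μ_θ-semistable layers: μ^(1)=17; μ^(2)=5; μ^(3)=-7; μ^(4)=-25; μ^(5)=-43

((0, 0, 3, 3); (0, 0, 0, 1); (2, 0, 0, 0); (1, 1, 0, 0); (0, 1, 0, 0))


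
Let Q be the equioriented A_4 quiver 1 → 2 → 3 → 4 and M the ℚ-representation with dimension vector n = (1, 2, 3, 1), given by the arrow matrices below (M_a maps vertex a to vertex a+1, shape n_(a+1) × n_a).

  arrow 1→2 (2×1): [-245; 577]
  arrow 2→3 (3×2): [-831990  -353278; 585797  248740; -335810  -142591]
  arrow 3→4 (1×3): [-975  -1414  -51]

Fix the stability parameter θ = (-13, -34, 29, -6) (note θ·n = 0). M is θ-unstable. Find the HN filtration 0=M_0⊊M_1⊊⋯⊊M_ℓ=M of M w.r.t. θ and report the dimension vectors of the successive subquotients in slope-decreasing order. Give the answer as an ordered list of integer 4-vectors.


Interval decomposition of M: I[1,4], I[2,3], I[3,3].
HN type (ℓ=4): μ^(1)=29; μ^(2)=23/2; μ^(3)=-47/2; μ^(4)=-34

((0, 0, 2, 0); (0, 0, 1, 1); (1, 1, 0, 0); (0, 1, 0, 0))


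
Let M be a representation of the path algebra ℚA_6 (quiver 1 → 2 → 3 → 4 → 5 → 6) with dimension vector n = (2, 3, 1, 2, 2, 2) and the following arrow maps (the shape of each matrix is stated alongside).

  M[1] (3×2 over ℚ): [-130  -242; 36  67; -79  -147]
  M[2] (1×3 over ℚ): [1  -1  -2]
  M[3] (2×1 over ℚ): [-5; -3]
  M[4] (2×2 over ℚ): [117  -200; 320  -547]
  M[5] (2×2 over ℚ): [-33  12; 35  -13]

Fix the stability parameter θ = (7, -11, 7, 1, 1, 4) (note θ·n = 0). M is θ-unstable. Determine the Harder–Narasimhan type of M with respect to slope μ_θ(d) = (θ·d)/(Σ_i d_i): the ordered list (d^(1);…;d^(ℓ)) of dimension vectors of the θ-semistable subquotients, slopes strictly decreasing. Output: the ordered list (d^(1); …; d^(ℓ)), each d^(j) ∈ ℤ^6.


Via rank(M_{q-1}∘⋯∘M_p): M ≅ I[1,2], I[1,6], I[2,2], I[4,6].
μ_θ-semistable layers: μ^(1)=4; μ^(2)=3; μ^(3)=1; μ^(4)=-2; μ^(5)=-11

((0, 0, 0, 0, 0, 2); (0, 0, 1, 1, 1, 0); (0, 0, 0, 1, 1, 0); (2, 2, 0, 0, 0, 0); (0, 1, 0, 0, 0, 0))


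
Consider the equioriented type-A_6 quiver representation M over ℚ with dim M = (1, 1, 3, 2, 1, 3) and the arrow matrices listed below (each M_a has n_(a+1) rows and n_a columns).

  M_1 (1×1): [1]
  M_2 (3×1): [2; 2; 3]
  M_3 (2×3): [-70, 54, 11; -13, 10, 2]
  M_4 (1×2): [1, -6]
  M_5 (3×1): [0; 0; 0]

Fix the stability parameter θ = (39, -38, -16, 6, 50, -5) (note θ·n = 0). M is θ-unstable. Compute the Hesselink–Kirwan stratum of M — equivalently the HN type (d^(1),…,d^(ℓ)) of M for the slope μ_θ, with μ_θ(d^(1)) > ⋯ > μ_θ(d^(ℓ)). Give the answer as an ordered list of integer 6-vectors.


Via rank(M_{q-1}∘⋯∘M_p): M ≅ I[1,5], I[3,3], I[3,4], I[6,6]^3.
μ_θ-semistable layers: μ^(1)=50; μ^(2)=6; μ^(3)=-5; μ^(4)=-16

((0, 0, 0, 0, 1, 0); (0, 0, 0, 2, 0, 0); (1, 1, 1, 0, 0, 3); (0, 0, 2, 0, 0, 0))


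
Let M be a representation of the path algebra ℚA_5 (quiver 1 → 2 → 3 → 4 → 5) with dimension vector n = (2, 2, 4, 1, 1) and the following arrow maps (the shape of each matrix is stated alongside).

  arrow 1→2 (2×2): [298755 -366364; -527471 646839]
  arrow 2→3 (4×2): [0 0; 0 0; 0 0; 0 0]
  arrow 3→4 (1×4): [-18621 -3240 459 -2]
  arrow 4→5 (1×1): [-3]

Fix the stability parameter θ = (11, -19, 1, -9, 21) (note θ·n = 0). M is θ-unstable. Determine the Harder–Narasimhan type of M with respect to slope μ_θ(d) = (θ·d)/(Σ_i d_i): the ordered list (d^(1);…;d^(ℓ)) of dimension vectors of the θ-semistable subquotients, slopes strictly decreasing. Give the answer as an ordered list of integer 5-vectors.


Interval decomposition of M: I[1,2]^2, I[3,3]^3, I[3,5].
HN type (ℓ=3): μ^(1)=21; μ^(2)=1; μ^(3)=-4

((0, 0, 0, 0, 1); (0, 0, 3, 0, 0); (2, 2, 1, 1, 0))


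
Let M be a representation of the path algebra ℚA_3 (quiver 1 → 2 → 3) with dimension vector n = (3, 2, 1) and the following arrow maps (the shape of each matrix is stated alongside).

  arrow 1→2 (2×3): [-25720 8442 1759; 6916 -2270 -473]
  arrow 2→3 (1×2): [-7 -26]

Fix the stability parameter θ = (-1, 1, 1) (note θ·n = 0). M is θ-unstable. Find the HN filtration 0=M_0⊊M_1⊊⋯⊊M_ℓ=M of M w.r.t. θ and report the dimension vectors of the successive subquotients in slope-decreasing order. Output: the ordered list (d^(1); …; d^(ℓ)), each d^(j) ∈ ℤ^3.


Barcode: M ≅ I[1,1], I[1,2], I[1,3]. HN layers by μ_θ (2 steps, strictly decreasing):
  μ^(1)=1; μ^(2)=-1

((0, 2, 1); (3, 0, 0))


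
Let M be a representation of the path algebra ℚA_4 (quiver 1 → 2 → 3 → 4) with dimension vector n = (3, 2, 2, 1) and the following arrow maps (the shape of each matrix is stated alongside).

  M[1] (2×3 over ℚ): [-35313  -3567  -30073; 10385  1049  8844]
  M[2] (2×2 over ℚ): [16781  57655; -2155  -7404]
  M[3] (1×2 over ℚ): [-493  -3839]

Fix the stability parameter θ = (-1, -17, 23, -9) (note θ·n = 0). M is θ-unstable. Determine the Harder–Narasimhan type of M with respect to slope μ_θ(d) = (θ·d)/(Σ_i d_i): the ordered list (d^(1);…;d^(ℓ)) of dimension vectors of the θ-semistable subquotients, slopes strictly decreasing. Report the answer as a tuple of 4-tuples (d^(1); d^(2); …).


Via rank(M_{q-1}∘⋯∘M_p): M ≅ I[1,1], I[1,3], I[1,4].
μ_θ-semistable layers: μ^(1)=23; μ^(2)=7; μ^(3)=-1; μ^(4)=-9

((0, 0, 1, 0); (0, 0, 1, 1); (1, 0, 0, 0); (2, 2, 0, 0))


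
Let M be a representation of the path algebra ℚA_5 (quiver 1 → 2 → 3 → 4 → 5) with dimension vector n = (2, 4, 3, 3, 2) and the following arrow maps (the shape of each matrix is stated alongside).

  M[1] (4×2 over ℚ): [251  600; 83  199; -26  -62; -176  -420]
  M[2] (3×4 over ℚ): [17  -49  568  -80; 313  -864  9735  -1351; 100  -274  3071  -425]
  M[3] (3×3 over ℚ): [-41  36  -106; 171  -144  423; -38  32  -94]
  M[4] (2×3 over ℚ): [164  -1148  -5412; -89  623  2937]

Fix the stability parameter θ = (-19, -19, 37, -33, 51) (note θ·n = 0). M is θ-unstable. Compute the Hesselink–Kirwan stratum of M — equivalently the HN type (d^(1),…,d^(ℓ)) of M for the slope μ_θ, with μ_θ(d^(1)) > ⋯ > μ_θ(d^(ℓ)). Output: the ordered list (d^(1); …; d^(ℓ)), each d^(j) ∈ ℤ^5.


Interval decomposition of M: I[1,4], I[1,5], I[2,2], I[2,3], I[4,4], I[5,5].
HN type (ℓ=5): μ^(1)=51; μ^(2)=37; μ^(3)=2; μ^(4)=-19; μ^(5)=-33

((0, 0, 0, 0, 2); (0, 0, 1, 0, 0); (0, 0, 2, 2, 0); (2, 4, 0, 0, 0); (0, 0, 0, 1, 0))


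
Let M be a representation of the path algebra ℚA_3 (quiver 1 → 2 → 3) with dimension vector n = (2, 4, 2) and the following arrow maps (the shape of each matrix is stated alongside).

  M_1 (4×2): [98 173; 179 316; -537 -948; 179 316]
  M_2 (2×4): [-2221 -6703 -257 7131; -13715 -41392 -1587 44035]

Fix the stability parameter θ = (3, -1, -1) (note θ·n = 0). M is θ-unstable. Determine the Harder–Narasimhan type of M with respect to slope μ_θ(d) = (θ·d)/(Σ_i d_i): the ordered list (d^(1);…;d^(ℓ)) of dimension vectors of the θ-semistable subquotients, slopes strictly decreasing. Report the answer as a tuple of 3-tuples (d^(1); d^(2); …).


Interval decomposition of M: I[1,3]^2, I[2,2]^2.
HN type (ℓ=2): μ^(1)=1/3; μ^(2)=-1

((2, 2, 2); (0, 2, 0))


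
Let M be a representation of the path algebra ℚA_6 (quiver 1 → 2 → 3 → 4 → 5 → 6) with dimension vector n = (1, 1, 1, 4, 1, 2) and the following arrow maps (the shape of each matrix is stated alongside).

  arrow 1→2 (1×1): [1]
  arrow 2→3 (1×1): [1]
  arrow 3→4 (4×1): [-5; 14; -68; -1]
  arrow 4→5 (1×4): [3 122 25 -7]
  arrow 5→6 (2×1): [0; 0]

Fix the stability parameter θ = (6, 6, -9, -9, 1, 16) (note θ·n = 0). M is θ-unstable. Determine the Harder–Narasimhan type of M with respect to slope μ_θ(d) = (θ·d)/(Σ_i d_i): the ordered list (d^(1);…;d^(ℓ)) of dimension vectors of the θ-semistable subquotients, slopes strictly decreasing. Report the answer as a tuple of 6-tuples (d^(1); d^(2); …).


Barcode: M ≅ I[1,4], I[4,4]^2, I[4,5], I[6,6]^2. HN layers by μ_θ (4 steps, strictly decreasing):
  μ^(1)=16; μ^(2)=1; μ^(3)=-3/2; μ^(4)=-9

((0, 0, 0, 0, 0, 2); (0, 0, 0, 0, 1, 0); (1, 1, 1, 1, 0, 0); (0, 0, 0, 3, 0, 0))


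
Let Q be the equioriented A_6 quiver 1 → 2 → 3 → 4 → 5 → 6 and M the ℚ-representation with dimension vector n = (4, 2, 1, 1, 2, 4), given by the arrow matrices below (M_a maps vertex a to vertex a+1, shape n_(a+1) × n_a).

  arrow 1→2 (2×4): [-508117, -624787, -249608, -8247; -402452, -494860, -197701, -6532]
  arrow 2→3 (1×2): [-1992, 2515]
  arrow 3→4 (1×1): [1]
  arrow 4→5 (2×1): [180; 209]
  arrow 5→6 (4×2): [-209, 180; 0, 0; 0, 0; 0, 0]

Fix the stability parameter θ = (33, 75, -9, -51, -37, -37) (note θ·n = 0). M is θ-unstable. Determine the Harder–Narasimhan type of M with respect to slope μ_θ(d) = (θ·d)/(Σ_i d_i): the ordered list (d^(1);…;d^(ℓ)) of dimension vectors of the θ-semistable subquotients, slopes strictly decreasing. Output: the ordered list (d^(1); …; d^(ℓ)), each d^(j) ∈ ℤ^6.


Barcode: M ≅ I[1,1]^2, I[1,2], I[1,5], I[5,6], I[6,6]^3. HN layers by μ_θ (4 steps, strictly decreasing):
  μ^(1)=75; μ^(2)=33; μ^(3)=11/5; μ^(4)=-37

((0, 1, 0, 0, 0, 0); (3, 0, 0, 0, 0, 0); (1, 1, 1, 1, 1, 0); (0, 0, 0, 0, 1, 4))


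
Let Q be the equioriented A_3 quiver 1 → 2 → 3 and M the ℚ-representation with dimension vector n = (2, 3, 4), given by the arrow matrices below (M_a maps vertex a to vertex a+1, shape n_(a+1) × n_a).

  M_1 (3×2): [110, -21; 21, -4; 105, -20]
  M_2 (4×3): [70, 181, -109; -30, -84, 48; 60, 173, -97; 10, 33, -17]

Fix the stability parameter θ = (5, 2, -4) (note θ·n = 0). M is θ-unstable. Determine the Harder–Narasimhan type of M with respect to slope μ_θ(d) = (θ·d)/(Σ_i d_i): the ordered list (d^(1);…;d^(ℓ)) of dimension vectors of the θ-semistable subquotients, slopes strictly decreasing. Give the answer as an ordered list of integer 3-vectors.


Barcode: M ≅ I[1,2], I[1,3], I[2,3], I[3,3]^2. HN layers by μ_θ (4 steps, strictly decreasing):
  μ^(1)=7/2; μ^(2)=1; μ^(3)=-1; μ^(4)=-4

((1, 1, 0); (1, 1, 1); (0, 1, 1); (0, 0, 2))


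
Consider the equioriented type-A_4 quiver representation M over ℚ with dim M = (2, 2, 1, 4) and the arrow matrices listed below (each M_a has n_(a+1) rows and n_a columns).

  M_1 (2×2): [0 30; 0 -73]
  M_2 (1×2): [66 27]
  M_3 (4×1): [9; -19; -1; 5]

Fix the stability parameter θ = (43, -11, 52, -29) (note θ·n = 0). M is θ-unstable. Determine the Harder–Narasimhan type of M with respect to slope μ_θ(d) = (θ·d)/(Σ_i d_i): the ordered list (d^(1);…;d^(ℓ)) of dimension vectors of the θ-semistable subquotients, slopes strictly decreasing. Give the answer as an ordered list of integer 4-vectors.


Via rank(M_{q-1}∘⋯∘M_p): M ≅ I[1,1], I[1,4], I[2,2], I[4,4]^3.
μ_θ-semistable layers: μ^(1)=43; μ^(2)=55/4; μ^(3)=-11; μ^(4)=-29

((1, 0, 0, 0); (1, 1, 1, 1); (0, 1, 0, 0); (0, 0, 0, 3))


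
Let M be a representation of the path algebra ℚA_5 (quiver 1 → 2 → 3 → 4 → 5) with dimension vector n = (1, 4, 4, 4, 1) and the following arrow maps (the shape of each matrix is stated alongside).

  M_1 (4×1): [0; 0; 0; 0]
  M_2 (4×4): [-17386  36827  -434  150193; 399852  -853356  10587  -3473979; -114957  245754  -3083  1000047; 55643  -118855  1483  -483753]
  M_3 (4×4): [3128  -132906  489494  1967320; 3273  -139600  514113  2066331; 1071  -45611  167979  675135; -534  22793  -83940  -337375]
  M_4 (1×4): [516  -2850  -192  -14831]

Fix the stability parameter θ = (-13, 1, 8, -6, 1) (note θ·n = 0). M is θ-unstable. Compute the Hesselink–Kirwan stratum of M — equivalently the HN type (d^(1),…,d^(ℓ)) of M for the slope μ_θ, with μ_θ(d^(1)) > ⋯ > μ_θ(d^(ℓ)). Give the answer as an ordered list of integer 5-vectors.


Barcode: M ≅ I[1,1], I[2,4]^3, I[2,5]. HN layers by μ_θ (2 steps, strictly decreasing):
  μ^(1)=1; μ^(2)=-13

((0, 4, 4, 4, 1); (1, 0, 0, 0, 0))


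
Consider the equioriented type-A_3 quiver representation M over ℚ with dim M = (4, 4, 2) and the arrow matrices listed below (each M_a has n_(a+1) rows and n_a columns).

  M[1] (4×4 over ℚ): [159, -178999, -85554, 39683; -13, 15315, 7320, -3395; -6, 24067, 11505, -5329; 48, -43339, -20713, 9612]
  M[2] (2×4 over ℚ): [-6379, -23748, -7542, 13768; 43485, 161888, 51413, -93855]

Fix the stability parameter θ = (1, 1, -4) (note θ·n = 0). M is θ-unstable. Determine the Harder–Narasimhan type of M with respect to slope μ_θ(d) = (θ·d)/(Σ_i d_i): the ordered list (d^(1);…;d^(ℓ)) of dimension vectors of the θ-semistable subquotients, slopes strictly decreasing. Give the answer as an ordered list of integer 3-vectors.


Barcode: M ≅ I[1,2]^2, I[1,3]^2. HN layers by μ_θ (2 steps, strictly decreasing):
  μ^(1)=1; μ^(2)=-2/3

((2, 2, 0); (2, 2, 2))


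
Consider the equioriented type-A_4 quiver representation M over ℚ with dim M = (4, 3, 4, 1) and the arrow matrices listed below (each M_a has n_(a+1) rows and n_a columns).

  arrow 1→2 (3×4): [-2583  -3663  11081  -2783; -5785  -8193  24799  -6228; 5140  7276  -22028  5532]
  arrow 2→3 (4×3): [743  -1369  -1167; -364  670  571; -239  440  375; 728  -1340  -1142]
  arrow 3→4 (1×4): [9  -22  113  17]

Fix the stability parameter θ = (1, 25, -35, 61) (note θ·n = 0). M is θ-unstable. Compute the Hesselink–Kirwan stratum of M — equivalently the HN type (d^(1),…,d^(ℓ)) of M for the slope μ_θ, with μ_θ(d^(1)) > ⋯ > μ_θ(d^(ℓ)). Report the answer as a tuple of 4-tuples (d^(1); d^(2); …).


Barcode: M ≅ I[1,1], I[1,3]^2, I[1,4], I[3,3]. HN layers by μ_θ (4 steps, strictly decreasing):
  μ^(1)=61; μ^(2)=1; μ^(3)=-3; μ^(4)=-35

((0, 0, 0, 1); (1, 0, 0, 0); (3, 3, 3, 0); (0, 0, 1, 0))


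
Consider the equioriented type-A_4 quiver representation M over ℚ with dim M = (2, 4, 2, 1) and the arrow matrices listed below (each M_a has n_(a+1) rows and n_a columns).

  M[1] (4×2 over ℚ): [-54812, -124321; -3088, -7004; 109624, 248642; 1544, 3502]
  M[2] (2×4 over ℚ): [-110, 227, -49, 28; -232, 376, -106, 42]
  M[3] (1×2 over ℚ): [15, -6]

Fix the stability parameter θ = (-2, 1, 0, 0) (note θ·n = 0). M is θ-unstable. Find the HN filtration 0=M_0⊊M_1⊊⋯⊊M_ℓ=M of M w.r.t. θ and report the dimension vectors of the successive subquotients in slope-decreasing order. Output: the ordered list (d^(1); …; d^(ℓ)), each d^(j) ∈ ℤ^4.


Barcode: M ≅ I[1,1], I[1,2], I[2,2], I[2,3], I[2,4]. HN layers by μ_θ (4 steps, strictly decreasing):
  μ^(1)=1; μ^(2)=1/2; μ^(3)=1/3; μ^(4)=-2

((0, 2, 0, 0); (0, 1, 1, 0); (0, 1, 1, 1); (2, 0, 0, 0))
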